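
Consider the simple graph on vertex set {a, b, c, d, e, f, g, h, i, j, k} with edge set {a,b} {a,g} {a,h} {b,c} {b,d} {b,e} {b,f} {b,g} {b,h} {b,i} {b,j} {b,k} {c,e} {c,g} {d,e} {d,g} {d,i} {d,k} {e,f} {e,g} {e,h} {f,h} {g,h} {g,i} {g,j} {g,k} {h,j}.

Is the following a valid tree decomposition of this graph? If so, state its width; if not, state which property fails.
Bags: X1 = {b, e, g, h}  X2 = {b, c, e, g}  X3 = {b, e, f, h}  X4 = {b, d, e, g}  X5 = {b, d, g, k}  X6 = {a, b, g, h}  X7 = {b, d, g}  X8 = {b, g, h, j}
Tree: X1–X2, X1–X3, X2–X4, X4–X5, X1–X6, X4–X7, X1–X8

A tree decomposition must satisfy three properties: every vertex lies in some bag; for every edge, both endpoints lie together in some bag; and for every vertex, the bags containing it form a connected subtree. Here vertex i appears in no bag, so the decomposition is invalid.

No — vertex i appears in no bag.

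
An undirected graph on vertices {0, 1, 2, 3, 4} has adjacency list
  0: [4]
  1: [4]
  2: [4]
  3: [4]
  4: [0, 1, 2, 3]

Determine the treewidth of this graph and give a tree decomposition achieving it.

Each bag holds 2 vertices, so the decomposition has width 1, which upper-bounds the treewidth. Any graph with an edge has treewidth ≥ 1, and G has the edge 4–0. Therefore the treewidth is 1.

Treewidth 1.
Bags: B1 = {0, 4}  B2 = {2, 4}  B3 = {3, 4}  B4 = {1, 4}
Tree: B1–B2, B2–B3, B2–B4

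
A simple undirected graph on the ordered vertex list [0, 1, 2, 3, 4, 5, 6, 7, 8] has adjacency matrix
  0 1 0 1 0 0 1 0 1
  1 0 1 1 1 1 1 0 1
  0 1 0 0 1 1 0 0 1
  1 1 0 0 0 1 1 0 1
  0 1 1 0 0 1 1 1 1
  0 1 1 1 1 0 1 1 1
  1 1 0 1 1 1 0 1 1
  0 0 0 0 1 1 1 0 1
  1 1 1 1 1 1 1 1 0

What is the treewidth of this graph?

4

A width-4 tree decomposition is:
Bags: B1 = {1, 4, 5, 6, 8}  B2 = {1, 2, 4, 5, 8}  B3 = {4, 5, 6, 7, 8}  B4 = {1, 3, 5, 6, 8}  B5 = {0, 1, 3, 6, 8}
Tree: B1–B2, B1–B3, B1–B4, B4–B5
Each bag holds 5 vertices, so the decomposition has width 4, which upper-bounds the treewidth. Conversely, {0, 1, 3, 6, 8} is a clique of size 5, and the vertices of any clique must share a bag in every tree decomposition; so some bag has ≥ 5 vertices and tw(G) ≥ 4. Combining the bounds, tw(G) = 4.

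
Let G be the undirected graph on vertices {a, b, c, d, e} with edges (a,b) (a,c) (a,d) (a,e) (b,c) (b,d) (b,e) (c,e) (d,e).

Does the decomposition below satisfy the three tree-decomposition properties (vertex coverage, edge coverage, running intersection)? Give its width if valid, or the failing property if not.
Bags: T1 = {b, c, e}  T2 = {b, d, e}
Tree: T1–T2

A tree decomposition must satisfy three properties: every vertex lies in some bag; for every edge, both endpoints lie together in some bag; and for every vertex, the bags containing it form a connected subtree. Here vertex a appears in no bag, so the decomposition is invalid.

No — vertex a appears in no bag.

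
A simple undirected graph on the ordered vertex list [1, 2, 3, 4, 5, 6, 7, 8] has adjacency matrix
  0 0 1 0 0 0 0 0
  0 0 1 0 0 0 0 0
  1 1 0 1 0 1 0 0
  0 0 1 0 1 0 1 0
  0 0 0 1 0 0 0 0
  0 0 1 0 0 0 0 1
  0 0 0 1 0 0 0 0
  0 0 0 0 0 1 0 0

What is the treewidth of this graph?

A width-1 tree decomposition is:
Bags: B1 = {2, 3}  B2 = {3, 4}  B3 = {3, 6}  B4 = {4, 5}  B5 = {1, 3}  B6 = {6, 8}  B7 = {4, 7}
Tree: B1–B2, B1–B3, B2–B4, B1–B5, B3–B6, B2–B7
Every bag has size at most 2, so the width is 2 − 1 = 1 and tw(G) ≤ 1. Since G has at least one edge (e.g. 2–3), it is not an edgeless graph, so tw(G) ≥ 1. The upper and lower bounds meet at 1, so that is the treewidth.

1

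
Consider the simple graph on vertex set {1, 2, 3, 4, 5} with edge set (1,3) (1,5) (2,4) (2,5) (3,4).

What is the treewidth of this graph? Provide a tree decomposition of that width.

Every bag has size at most 3, so the width is 3 − 1 = 2 and tw(G) ≤ 2. For the lower bound, G contains the cycle 2–4–3–1–5–2, so G is not a forest; only forests have treewidth ≤ 1, hence tw(G) ≥ 2. Hence tw(G) = 2 exactly.

Treewidth 2.
One optimal decomposition is:
Bags: B1 = {2, 3, 4}  B2 = {1, 2, 3}  B3 = {1, 2, 5}
Tree: B1–B2, B2–B3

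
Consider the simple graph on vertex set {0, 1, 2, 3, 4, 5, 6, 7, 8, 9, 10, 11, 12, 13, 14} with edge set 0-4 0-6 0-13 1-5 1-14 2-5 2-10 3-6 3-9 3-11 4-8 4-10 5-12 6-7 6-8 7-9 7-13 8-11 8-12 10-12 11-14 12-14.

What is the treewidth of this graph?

3

A width-3 tree decomposition is:
Bags: B1 = {1, 2, 5, 10}  B2 = {1, 5, 10, 12}  B3 = {1, 10, 12, 14}  B4 = {4, 10, 12, 14}  B5 = {4, 8, 12, 14}  B6 = {4, 8, 11, 14}  B7 = {0, 4, 8, 11}  B8 = {0, 6, 8, 11}  B9 = {0, 3, 6, 11}  B10 = {0, 3, 6, 13}  B11 = {3, 6, 7, 13}  B12 = {3, 7, 9, 13}
Tree: B1–B2, B2–B3, B3–B4, B4–B5, B5–B6, B6–B7, B7–B8, B8–B9, B9–B10, B10–B11, B11–B12
Every bag has size at most 4, so the width is 4 − 1 = 3 and tw(G) ≤ 3. For the lower bound: the 4 vertex sets {1,2,5}, {10}, {12}, {4,8,11,14} are disjoint, each induces a connected subgraph, and every pair is joined by at least one edge of G. Contracting each set to a single vertex therefore yields K_{4} as a minor, and since treewidth is minor-monotone, tw(G) ≥ tw(K_{4}) = 3. Combining the bounds, tw(G) = 3.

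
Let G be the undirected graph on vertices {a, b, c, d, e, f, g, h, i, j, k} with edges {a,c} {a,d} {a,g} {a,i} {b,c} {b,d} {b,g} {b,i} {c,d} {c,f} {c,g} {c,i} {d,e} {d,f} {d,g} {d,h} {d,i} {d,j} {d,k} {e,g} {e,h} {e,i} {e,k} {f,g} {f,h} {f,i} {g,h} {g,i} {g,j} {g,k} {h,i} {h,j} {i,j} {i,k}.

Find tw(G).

A width-4 tree decomposition is:
Bags: B1 = {c, d, f, g, i}  B2 = {d, f, g, h, i}  B3 = {a, c, d, g, i}  B4 = {d, g, h, i, j}  B5 = {d, e, g, h, i}  B6 = {b, c, d, g, i}  B7 = {d, e, g, i, k}
Tree: B1–B2, B1–B3, B2–B4, B2–B5, B1–B6, B5–B7
Every bag has size at most 5, so the width is 5 − 1 = 4 and tw(G) ≤ 4. On the other hand G contains the 5-clique {d, g, h, i, j}. A clique must lie in a single bag of any decomposition, so no decomposition can have width below 4. The upper and lower bounds meet at 4, so that is the treewidth.

4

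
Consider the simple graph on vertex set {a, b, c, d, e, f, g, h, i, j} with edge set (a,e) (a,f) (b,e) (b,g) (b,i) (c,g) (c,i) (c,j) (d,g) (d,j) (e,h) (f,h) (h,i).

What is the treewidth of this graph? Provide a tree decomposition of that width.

Treewidth 2.
One optimal decomposition is:
Bags: B1 = {d, g, j}  B2 = {c, g, j}  B3 = {b, c, g}  B4 = {b, c, i}  B5 = {b, e, i}  B6 = {e, h, i}  B7 = {a, e, h}  B8 = {a, f, h}
Tree: B1–B2, B2–B3, B3–B4, B4–B5, B5–B6, B6–B7, B7–B8

Every bag has size at most 3, so the width is 3 − 1 = 2 and tw(G) ≤ 2. For the lower bound, G contains the cycle d–j–c–g–d, so G is not a forest; only forests have treewidth ≤ 1, hence tw(G) ≥ 2. Hence tw(G) = 2 exactly.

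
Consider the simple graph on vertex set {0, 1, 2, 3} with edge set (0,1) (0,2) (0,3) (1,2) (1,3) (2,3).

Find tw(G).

3

A width-3 tree decomposition is:
Bags: B1 = {0, 1, 2, 3}
Tree: (single bag)
A single bag containing all 4 vertices is trivially a valid decomposition of width 3. For the lower bound, the 4 vertices {0, 1, 2, 3} are pairwise adjacent, and any tree decomposition puts a clique entirely inside one bag — forcing width ≥ 3. Therefore the treewidth is 3.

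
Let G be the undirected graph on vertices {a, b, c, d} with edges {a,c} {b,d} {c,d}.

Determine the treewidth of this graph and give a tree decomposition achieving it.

Every bag has size at most 2, so the width is 2 − 1 = 1 and tw(G) ≤ 1. Any graph with an edge has treewidth ≥ 1, and G has the edge d–c. Therefore the treewidth is 1.

Treewidth 1.
One optimal decomposition is:
Bags: B1 = {c, d}  B2 = {b, d}  B3 = {a, c}
Tree: B1–B2, B1–B3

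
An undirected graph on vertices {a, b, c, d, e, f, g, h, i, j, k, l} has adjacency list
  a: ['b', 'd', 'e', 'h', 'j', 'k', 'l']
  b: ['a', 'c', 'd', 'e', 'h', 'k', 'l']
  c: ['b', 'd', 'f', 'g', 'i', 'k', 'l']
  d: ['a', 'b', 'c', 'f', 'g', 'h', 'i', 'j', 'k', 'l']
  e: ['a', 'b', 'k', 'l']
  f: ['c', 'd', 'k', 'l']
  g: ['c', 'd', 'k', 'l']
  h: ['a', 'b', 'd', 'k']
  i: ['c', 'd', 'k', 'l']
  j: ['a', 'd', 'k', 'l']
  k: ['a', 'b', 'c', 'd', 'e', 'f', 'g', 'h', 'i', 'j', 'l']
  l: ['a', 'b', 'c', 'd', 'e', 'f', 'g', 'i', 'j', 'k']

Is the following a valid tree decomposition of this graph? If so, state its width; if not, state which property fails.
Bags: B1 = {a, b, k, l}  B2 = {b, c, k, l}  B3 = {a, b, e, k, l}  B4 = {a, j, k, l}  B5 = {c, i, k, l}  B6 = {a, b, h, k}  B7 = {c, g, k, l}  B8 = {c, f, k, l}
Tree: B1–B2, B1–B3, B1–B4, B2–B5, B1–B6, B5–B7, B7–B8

No — vertex d appears in no bag.

A tree decomposition must satisfy three properties: every vertex lies in some bag; for every edge, both endpoints lie together in some bag; and for every vertex, the bags containing it form a connected subtree. Here vertex d appears in no bag, so the decomposition is invalid.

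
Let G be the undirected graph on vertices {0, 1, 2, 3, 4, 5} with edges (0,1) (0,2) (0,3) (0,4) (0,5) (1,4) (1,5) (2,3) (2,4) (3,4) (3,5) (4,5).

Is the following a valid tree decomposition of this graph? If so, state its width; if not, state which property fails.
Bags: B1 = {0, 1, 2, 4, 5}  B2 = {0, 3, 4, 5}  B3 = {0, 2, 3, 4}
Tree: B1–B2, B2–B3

No — bags containing vertex 2 are not connected in the tree.

A tree decomposition must satisfy three properties: every vertex lies in some bag; for every edge, both endpoints lie together in some bag; and for every vertex, the bags containing it form a connected subtree. Here bags containing vertex 2 are not connected in the tree, so the decomposition is invalid.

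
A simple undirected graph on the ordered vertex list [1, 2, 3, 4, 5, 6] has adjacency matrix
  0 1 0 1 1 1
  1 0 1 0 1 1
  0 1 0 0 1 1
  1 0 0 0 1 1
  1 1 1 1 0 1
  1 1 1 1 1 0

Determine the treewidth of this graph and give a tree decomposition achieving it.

The largest bag has 4 vertices, giving width 3; this decomposition certifies tw(G) ≤ 3. For the lower bound, the 4 vertices {1, 2, 5, 6} are pairwise adjacent, and any tree decomposition puts a clique entirely inside one bag — forcing width ≥ 3. Hence tw(G) = 3 exactly.

Treewidth 3.
One such decomposition:
Bags: B1 = {1, 4, 5, 6}  B2 = {1, 2, 5, 6}  B3 = {2, 3, 5, 6}
Tree: B1–B2, B2–B3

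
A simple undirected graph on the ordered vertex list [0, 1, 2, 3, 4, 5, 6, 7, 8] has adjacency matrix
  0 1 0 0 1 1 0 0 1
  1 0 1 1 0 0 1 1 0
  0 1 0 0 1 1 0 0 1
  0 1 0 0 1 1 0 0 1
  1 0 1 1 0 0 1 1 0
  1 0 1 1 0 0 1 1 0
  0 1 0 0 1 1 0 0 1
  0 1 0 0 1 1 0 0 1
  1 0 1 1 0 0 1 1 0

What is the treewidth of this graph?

A width-4 tree decomposition is:
Bags: B1 = {1, 4, 5, 6, 8}  B2 = {1, 2, 4, 5, 8}  B3 = {1, 3, 4, 5, 8}  B4 = {0, 1, 4, 5, 8}  B5 = {1, 4, 5, 7, 8}
Tree: B1–B2, B2–B3, B3–B4, B4–B5
Each bag holds 5 vertices, so the decomposition has width 4, which upper-bounds the treewidth. For the lower bound: the 5 vertex sets {1,6}, {2,5}, {3,8}, {4}, {0} are disjoint, each induces a connected subgraph, and every pair is joined by at least one edge of G. Contracting each set to a single vertex therefore yields K_{5} as a minor, and since treewidth is minor-monotone, tw(G) ≥ tw(K_{5}) = 4. Combining the bounds, tw(G) = 4.

4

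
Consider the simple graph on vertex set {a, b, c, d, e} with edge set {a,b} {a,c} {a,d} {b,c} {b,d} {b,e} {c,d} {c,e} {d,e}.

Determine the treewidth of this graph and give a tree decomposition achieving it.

Each bag holds 4 vertices, so the decomposition has width 3, which upper-bounds the treewidth. Conversely, {b, c, d, e} is a clique of size 4, and the vertices of any clique must share a bag in every tree decomposition; so some bag has ≥ 4 vertices and tw(G) ≥ 3. Hence tw(G) = 3 exactly.

Treewidth 3.
One optimal decomposition is:
Bags: B1 = {a, b, c, d}  B2 = {b, c, d, e}
Tree: B1–B2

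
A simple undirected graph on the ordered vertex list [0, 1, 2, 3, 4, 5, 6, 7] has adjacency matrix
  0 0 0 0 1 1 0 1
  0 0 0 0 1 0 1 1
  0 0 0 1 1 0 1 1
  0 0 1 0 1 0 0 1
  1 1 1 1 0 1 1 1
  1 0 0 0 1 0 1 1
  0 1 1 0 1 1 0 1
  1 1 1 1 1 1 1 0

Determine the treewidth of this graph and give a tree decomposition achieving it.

Each bag holds 4 vertices, so the decomposition has width 3, which upper-bounds the treewidth. On the other hand G contains the 4-clique {0, 4, 5, 7}. A clique must lie in a single bag of any decomposition, so no decomposition can have width below 3. Combining the bounds, tw(G) = 3.

Treewidth 3.
One such decomposition:
Bags: B1 = {4, 5, 6, 7}  B2 = {0, 4, 5, 7}  B3 = {2, 4, 6, 7}  B4 = {2, 3, 4, 7}  B5 = {1, 4, 6, 7}
Tree: B1–B2, B1–B3, B3–B4, B1–B5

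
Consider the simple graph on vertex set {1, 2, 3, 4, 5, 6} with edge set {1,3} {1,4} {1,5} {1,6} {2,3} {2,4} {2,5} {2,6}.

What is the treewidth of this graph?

A width-2 tree decomposition is:
Bags: B1 = {1, 2, 5}  B2 = {1, 2, 3}  B3 = {1, 2, 4}  B4 = {1, 2, 6}
Tree: B1–B2, B2–B3, B3–B4
Each bag holds 3 vertices, so the decomposition has width 2, which upper-bounds the treewidth. Since 1–5–2–3–1 is a cycle in G, G is not acyclic. Forests are exactly the graphs of treewidth ≤ 1, so tw(G) ≥ 2. Therefore the treewidth is 2.

2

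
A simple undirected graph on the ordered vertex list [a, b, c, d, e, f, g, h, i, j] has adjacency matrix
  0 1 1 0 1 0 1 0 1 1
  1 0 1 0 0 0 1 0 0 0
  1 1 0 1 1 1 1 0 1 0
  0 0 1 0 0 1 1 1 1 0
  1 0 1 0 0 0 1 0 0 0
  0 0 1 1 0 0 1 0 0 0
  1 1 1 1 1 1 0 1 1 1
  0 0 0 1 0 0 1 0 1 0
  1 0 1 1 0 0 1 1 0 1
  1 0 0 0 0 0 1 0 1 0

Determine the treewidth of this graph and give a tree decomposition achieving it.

Treewidth 3.
One optimal decomposition is:
Bags: B1 = {c, d, g, i}  B2 = {d, g, h, i}  B3 = {a, c, g, i}  B4 = {a, b, c, g}  B5 = {a, c, e, g}  B6 = {c, d, f, g}  B7 = {a, g, i, j}
Tree: B1–B2, B1–B3, B3–B4, B4–B5, B1–B6, B3–B7

Each bag holds 4 vertices, so the decomposition has width 3, which upper-bounds the treewidth. On the other hand G contains the 4-clique {a, g, i, j}. A clique must lie in a single bag of any decomposition, so no decomposition can have width below 3. Hence tw(G) = 3 exactly.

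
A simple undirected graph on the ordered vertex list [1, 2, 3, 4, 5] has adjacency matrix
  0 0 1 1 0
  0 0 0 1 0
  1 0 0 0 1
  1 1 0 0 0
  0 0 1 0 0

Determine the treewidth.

A width-1 tree decomposition is:
Bags: B1 = {3, 5}  B2 = {1, 3}  B3 = {1, 4}  B4 = {2, 4}
Tree: B1–B2, B2–B3, B3–B4
Each bag holds 2 vertices, so the decomposition has width 1, which upper-bounds the treewidth. Any graph with an edge has treewidth ≥ 1, and G has the edge 3–5. Combining the bounds, tw(G) = 1.

1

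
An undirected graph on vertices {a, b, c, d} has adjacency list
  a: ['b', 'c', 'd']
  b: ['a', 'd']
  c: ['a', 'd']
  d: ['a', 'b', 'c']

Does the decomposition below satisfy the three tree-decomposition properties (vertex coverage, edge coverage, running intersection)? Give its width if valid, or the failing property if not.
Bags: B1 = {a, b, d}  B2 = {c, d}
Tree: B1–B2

A tree decomposition must satisfy three properties: every vertex lies in some bag; for every edge, both endpoints lie together in some bag; and for every vertex, the bags containing it form a connected subtree. Here edge (a,c) lies in no bag, so the decomposition is invalid.

No — edge (a,c) lies in no bag.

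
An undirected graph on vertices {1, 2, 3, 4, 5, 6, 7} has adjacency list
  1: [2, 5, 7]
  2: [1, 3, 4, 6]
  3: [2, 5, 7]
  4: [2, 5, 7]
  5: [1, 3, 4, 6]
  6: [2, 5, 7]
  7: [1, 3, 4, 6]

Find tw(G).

A width-3 tree decomposition is:
Bags: B1 = {2, 4, 5, 7}  B2 = {2, 3, 5, 7}  B3 = {1, 2, 5, 7}  B4 = {2, 5, 6, 7}
Tree: B1–B2, B2–B3, B3–B4
Every bag has size at most 4, so the width is 4 − 1 = 3 and tw(G) ≤ 3. For the lower bound: the 4 vertex sets {4,7}, {2,3}, {5}, {1} are disjoint, each induces a connected subgraph, and every pair is joined by at least one edge of G. Contracting each set to a single vertex therefore yields K_{4} as a minor, and since treewidth is minor-monotone, tw(G) ≥ tw(K_{4}) = 3. Combining the bounds, tw(G) = 3.

3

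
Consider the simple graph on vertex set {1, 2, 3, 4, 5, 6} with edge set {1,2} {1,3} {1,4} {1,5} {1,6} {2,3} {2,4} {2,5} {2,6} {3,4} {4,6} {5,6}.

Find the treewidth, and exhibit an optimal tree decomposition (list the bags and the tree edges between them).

Treewidth 3.
One such decomposition:
Bags: B1 = {1, 2, 4, 6}  B2 = {1, 2, 3, 4}  B3 = {1, 2, 5, 6}
Tree: B1–B2, B1–B3

Each bag holds 4 vertices, so the decomposition has width 3, which upper-bounds the treewidth. For the lower bound, the 4 vertices {1, 2, 3, 4} are pairwise adjacent, and any tree decomposition puts a clique entirely inside one bag — forcing width ≥ 3. The upper and lower bounds meet at 3, so that is the treewidth.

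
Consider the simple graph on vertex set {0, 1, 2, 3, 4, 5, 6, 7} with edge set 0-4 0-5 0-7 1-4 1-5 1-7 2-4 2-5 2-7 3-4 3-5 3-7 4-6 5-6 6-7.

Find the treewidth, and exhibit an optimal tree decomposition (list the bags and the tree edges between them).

Treewidth 3.
Bags: B1 = {4, 5, 6, 7}  B2 = {3, 4, 5, 7}  B3 = {2, 4, 5, 7}  B4 = {1, 4, 5, 7}  B5 = {0, 4, 5, 7}
Tree: B1–B2, B2–B3, B3–B4, B4–B5

Each bag holds 4 vertices, so the decomposition has width 3, which upper-bounds the treewidth. For the lower bound: the 4 vertex sets {4,6}, {3,7}, {5}, {2} are disjoint, each induces a connected subgraph, and every pair is joined by at least one edge of G. Contracting each set to a single vertex therefore yields K_{4} as a minor, and since treewidth is minor-monotone, tw(G) ≥ tw(K_{4}) = 3. Hence tw(G) = 3 exactly.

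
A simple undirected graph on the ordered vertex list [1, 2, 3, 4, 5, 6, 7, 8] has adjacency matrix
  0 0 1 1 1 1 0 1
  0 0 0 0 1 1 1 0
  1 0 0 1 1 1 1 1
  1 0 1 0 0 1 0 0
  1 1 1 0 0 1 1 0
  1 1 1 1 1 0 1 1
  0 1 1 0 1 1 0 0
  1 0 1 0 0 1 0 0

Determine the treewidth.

A width-3 tree decomposition is:
Bags: B1 = {1, 3, 6, 8}  B2 = {1, 3, 5, 6}  B3 = {1, 3, 4, 6}  B4 = {3, 5, 6, 7}  B5 = {2, 5, 6, 7}
Tree: B1–B2, B1–B3, B2–B4, B4–B5
Every bag has size at most 4, so the width is 4 − 1 = 3 and tw(G) ≤ 3. For the lower bound, the 4 vertices {2, 5, 6, 7} are pairwise adjacent, and any tree decomposition puts a clique entirely inside one bag — forcing width ≥ 3. Hence tw(G) = 3 exactly.

3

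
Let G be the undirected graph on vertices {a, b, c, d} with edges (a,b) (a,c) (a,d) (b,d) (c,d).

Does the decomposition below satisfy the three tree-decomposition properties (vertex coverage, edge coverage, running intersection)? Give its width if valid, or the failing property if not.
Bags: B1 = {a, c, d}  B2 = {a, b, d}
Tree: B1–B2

Every vertex of G appears in some bag (union = {a, b, c, d}); every edge is covered by a bag; and for each vertex v the set of bags containing v is connected in the bag tree. The decomposition is therefore valid. The largest bag has 3 vertices, so the width is 2.

Yes; width 2.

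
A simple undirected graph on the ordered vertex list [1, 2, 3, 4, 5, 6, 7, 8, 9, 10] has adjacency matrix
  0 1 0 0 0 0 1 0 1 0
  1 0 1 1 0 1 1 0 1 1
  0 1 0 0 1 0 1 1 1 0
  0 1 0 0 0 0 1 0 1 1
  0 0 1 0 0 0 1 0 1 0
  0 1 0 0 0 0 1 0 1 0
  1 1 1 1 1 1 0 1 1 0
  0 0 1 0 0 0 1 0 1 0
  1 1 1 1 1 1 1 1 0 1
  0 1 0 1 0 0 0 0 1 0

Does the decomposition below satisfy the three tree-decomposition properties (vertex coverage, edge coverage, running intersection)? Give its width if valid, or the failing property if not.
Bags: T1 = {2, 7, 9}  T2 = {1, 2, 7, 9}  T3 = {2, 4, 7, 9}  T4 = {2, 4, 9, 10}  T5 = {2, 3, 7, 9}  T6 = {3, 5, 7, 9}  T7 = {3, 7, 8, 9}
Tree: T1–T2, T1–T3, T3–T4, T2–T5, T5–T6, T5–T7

No — vertex 6 appears in no bag.

A tree decomposition must satisfy three properties: every vertex lies in some bag; for every edge, both endpoints lie together in some bag; and for every vertex, the bags containing it form a connected subtree. Here vertex 6 appears in no bag, so the decomposition is invalid.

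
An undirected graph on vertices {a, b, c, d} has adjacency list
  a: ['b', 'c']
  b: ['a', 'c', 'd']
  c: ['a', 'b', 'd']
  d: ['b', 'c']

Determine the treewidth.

2

A width-2 tree decomposition is:
Bags: B1 = {a, b, c}  B2 = {b, c, d}
Tree: B1–B2
The largest bag has 3 vertices, giving width 2; this decomposition certifies tw(G) ≤ 2. On the other hand G contains the 3-clique {b, c, d}. A clique must lie in a single bag of any decomposition, so no decomposition can have width below 2. Hence tw(G) = 2 exactly.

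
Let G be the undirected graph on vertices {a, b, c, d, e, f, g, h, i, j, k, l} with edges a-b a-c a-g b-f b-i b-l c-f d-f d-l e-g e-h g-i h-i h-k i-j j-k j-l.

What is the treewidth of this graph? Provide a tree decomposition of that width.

Every bag has size at most 4, so the width is 4 − 1 = 3 and tw(G) ≤ 3. For the lower bound: the 4 vertex sets {c,d,f}, {a}, {b}, {g,i,j,l} are disjoint, each induces a connected subgraph, and every pair is joined by at least one edge of G. Contracting each set to a single vertex therefore yields K_{4} as a minor, and since treewidth is minor-monotone, tw(G) ≥ tw(K_{4}) = 3. Therefore the treewidth is 3.

Treewidth 3.
One such decomposition:
Bags: B1 = {a, c, d, f}  B2 = {a, b, d, f}  B3 = {a, b, d, l}  B4 = {a, b, g, l}  B5 = {b, g, i, l}  B6 = {g, i, j, l}  B7 = {e, g, i, j}  B8 = {e, h, i, j}  B9 = {e, h, j, k}
Tree: B1–B2, B2–B3, B3–B4, B4–B5, B5–B6, B6–B7, B7–B8, B8–B9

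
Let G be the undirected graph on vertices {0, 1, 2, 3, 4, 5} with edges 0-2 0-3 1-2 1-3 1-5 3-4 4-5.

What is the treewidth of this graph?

2

A width-2 tree decomposition is:
Bags: B1 = {0, 2, 3}  B2 = {1, 2, 3}  B3 = {1, 3, 4}  B4 = {1, 4, 5}
Tree: B1–B2, B2–B3, B3–B4
Every bag has size at most 3, so the width is 3 − 1 = 2 and tw(G) ≤ 2. Since 0–2–1–3–0 is a cycle in G, G is not acyclic. Forests are exactly the graphs of treewidth ≤ 1, so tw(G) ≥ 2. The upper and lower bounds meet at 2, so that is the treewidth.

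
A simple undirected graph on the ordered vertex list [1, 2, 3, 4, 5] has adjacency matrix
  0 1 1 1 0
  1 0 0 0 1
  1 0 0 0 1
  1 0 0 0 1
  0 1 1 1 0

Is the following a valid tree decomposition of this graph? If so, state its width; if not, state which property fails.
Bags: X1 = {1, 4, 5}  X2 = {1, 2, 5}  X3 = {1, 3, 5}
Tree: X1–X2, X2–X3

Yes; width 2.

Vertex coverage: the bags together contain {1, 2, 3, 4, 5}, the full vertex set. Edge coverage: each edge of G has both endpoints in at least one bag. Running intersection: for every vertex, the bags containing it form a connected subtree. All three properties hold, so this is a valid tree decomposition of width max|bag| − 1 = 2, and hence tw(G) ≤ 2.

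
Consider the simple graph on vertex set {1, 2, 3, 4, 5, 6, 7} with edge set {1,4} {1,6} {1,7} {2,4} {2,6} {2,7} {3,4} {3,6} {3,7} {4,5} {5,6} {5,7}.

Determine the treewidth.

A width-3 tree decomposition is:
Bags: B1 = {1, 4, 6, 7}  B2 = {2, 4, 6, 7}  B3 = {4, 5, 6, 7}  B4 = {3, 4, 6, 7}
Tree: B1–B2, B2–B3, B3–B4
Each bag holds 4 vertices, so the decomposition has width 3, which upper-bounds the treewidth. For the lower bound: the 4 vertex sets {1,7}, {2,4}, {6}, {5} are disjoint, each induces a connected subgraph, and every pair is joined by at least one edge of G. Contracting each set to a single vertex therefore yields K_{4} as a minor, and since treewidth is minor-monotone, tw(G) ≥ tw(K_{4}) = 3. Combining the bounds, tw(G) = 3.

3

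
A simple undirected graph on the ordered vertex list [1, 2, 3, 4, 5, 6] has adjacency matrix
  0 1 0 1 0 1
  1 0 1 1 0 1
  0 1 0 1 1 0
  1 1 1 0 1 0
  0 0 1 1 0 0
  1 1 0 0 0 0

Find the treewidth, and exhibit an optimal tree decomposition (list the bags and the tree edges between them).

The largest bag has 3 vertices, giving width 2; this decomposition certifies tw(G) ≤ 2. For the lower bound, the 3 vertices {1, 2, 4} are pairwise adjacent, and any tree decomposition puts a clique entirely inside one bag — forcing width ≥ 2. Hence tw(G) = 2 exactly.

Treewidth 2.
One such decomposition:
Bags: B1 = {1, 2, 4}  B2 = {1, 2, 6}  B3 = {2, 3, 4}  B4 = {3, 4, 5}
Tree: B1–B2, B1–B3, B3–B4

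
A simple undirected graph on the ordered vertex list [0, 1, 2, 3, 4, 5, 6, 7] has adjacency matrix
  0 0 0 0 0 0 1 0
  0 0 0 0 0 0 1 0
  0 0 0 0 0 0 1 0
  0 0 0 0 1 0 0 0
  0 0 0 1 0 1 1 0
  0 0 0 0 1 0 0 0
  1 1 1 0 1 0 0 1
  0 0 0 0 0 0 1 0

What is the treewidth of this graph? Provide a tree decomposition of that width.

Treewidth 1.
One such decomposition:
Bags: B1 = {4, 6}  B2 = {6, 7}  B3 = {2, 6}  B4 = {3, 4}  B5 = {4, 5}  B6 = {0, 6}  B7 = {1, 6}
Tree: B1–B2, B1–B3, B1–B4, B1–B5, B2–B6, B1–B7

The largest bag has 2 vertices, giving width 1; this decomposition certifies tw(G) ≤ 1. Since G has at least one edge (e.g. 6–4), it is not an edgeless graph, so tw(G) ≥ 1. The upper and lower bounds meet at 1, so that is the treewidth.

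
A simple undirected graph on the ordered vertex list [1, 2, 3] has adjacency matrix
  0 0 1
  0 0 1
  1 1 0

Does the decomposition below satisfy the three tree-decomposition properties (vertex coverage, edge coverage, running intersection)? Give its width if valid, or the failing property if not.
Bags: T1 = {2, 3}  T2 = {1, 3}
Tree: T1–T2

Yes; width 1.

Vertex coverage: the bags together contain {1, 2, 3}, the full vertex set. Edge coverage: each edge of G has both endpoints in at least one bag. Running intersection: for every vertex, the bags containing it form a connected subtree. All three properties hold, so this is a valid tree decomposition of width max|bag| − 1 = 1, and hence tw(G) ≤ 1.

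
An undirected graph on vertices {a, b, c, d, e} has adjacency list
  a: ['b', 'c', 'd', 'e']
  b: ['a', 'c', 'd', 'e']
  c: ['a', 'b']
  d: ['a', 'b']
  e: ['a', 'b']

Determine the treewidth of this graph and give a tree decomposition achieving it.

Treewidth 2.
One such decomposition:
Bags: B1 = {a, b, e}  B2 = {a, b, d}  B3 = {a, b, c}
Tree: B1–B2, B2–B3

Each bag holds 3 vertices, so the decomposition has width 2, which upper-bounds the treewidth. On the other hand G contains the 3-clique {a, b, d}. A clique must lie in a single bag of any decomposition, so no decomposition can have width below 2. Combining the bounds, tw(G) = 2.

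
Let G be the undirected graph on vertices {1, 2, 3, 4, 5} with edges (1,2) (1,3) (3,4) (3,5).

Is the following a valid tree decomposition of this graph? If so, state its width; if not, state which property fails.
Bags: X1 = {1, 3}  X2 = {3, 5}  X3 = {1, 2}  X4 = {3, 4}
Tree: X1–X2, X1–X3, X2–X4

Yes; width 1.

Every vertex of G appears in some bag (union = {1, 2, 3, 4, 5}); every edge is covered by a bag; and for each vertex v the set of bags containing v is connected in the bag tree. The decomposition is therefore valid. The largest bag has 2 vertices, so the width is 1.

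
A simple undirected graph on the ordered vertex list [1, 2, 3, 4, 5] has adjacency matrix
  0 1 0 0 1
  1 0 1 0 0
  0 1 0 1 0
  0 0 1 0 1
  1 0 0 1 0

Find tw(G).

A width-2 tree decomposition is:
Bags: B1 = {2, 3, 4}  B2 = {2, 4, 5}  B3 = {1, 2, 5}
Tree: B1–B2, B2–B3
Each bag holds 3 vertices, so the decomposition has width 2, which upper-bounds the treewidth. For the lower bound, G contains the cycle 2–3–4–5–1–2, so G is not a forest; only forests have treewidth ≤ 1, hence tw(G) ≥ 2. Hence tw(G) = 2 exactly.

2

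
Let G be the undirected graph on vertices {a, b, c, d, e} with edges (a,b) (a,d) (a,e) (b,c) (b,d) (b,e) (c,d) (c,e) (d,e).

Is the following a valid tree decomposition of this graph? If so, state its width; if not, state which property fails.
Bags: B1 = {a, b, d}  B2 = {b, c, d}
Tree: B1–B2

A tree decomposition must satisfy three properties: every vertex lies in some bag; for every edge, both endpoints lie together in some bag; and for every vertex, the bags containing it form a connected subtree. Here vertex e appears in no bag, so the decomposition is invalid.

No — vertex e appears in no bag.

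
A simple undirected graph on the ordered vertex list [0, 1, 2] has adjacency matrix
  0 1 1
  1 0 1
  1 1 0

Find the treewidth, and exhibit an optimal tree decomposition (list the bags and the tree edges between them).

With just one bag of size 3, the width is 3 − 1 = 2, so tw(G) ≤ 2. For the lower bound, the 3 vertices {0, 1, 2} are pairwise adjacent, and any tree decomposition puts a clique entirely inside one bag — forcing width ≥ 2. Therefore the treewidth is 2.

Treewidth 2.
One such decomposition:
Bags: B1 = {0, 1, 2}
Tree: (single bag)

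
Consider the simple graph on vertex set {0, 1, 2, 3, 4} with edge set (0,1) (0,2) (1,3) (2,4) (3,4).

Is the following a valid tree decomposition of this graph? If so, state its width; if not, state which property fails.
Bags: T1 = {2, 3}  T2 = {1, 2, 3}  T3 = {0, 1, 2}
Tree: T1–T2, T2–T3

A tree decomposition must satisfy three properties: every vertex lies in some bag; for every edge, both endpoints lie together in some bag; and for every vertex, the bags containing it form a connected subtree. Here vertex 4 appears in no bag, so the decomposition is invalid.

No — vertex 4 appears in no bag.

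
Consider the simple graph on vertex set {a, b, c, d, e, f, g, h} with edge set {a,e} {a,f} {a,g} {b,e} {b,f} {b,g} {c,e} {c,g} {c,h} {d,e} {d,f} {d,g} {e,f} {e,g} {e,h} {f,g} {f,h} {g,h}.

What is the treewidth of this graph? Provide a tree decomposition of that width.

Every bag has size at most 4, so the width is 4 − 1 = 3 and tw(G) ≤ 3. Conversely, {c, e, g, h} is a clique of size 4, and the vertices of any clique must share a bag in every tree decomposition; so some bag has ≥ 4 vertices and tw(G) ≥ 3. Hence tw(G) = 3 exactly.

Treewidth 3.
Bags: B1 = {e, f, g, h}  B2 = {d, e, f, g}  B3 = {b, e, f, g}  B4 = {c, e, g, h}  B5 = {a, e, f, g}
Tree: B1–B2, B1–B3, B1–B4, B3–B5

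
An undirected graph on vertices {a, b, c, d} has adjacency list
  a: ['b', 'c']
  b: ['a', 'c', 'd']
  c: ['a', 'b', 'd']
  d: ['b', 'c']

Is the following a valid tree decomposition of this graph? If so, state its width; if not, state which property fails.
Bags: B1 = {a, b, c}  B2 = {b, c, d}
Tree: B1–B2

Every vertex of G appears in some bag (union = {a, b, c, d}); every edge is covered by a bag; and for each vertex v the set of bags containing v is connected in the bag tree. The decomposition is therefore valid. The largest bag has 3 vertices, so the width is 2.

Yes; width 2.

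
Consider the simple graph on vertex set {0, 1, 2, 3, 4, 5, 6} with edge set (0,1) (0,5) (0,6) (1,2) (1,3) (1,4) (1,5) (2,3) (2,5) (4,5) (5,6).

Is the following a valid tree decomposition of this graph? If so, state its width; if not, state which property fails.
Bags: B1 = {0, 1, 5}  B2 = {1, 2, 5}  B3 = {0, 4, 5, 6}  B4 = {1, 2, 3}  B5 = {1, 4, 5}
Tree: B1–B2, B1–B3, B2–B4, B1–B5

No — bags containing vertex 4 are not connected in the tree.

A tree decomposition must satisfy three properties: every vertex lies in some bag; for every edge, both endpoints lie together in some bag; and for every vertex, the bags containing it form a connected subtree. Here bags containing vertex 4 are not connected in the tree, so the decomposition is invalid.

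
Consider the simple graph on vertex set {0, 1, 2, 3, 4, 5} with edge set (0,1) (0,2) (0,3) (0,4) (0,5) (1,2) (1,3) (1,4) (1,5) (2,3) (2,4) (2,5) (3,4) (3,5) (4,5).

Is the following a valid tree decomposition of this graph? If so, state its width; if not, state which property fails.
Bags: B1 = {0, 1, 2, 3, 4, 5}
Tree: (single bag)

Checking the three conditions: (i) the bags cover all of {0, 1, 2, 3, 4, 5}; (ii) for each edge, some bag contains both endpoints; (iii) the bags containing any fixed vertex form a subtree. All hold, so the decomposition is valid with width 6 − 1 = 5.

Yes; width 5.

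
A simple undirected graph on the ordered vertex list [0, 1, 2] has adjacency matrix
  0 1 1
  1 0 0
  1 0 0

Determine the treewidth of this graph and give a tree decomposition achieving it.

Treewidth 1.
One optimal decomposition is:
Bags: B1 = {0, 2}  B2 = {0, 1}
Tree: B1–B2

Each bag holds 2 vertices, so the decomposition has width 1, which upper-bounds the treewidth. Any graph with an edge has treewidth ≥ 1, and G has the edge 2–0. Hence tw(G) = 1 exactly.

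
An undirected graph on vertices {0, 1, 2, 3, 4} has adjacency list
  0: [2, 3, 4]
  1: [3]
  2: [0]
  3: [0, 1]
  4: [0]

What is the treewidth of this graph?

1

A width-1 tree decomposition is:
Bags: B1 = {0, 4}  B2 = {0, 3}  B3 = {1, 3}  B4 = {0, 2}
Tree: B1–B2, B2–B3, B1–B4
Each bag holds 2 vertices, so the decomposition has width 1, which upper-bounds the treewidth. Since G has at least one edge (e.g. 0–4), it is not an edgeless graph, so tw(G) ≥ 1. The upper and lower bounds meet at 1, so that is the treewidth.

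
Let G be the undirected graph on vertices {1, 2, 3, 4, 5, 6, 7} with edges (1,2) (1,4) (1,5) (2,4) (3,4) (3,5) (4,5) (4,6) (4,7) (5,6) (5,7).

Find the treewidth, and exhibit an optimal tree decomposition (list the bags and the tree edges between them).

Each bag holds 3 vertices, so the decomposition has width 2, which upper-bounds the treewidth. For the lower bound, the 3 vertices {1, 2, 4} are pairwise adjacent, and any tree decomposition puts a clique entirely inside one bag — forcing width ≥ 2. Therefore the treewidth is 2.

Treewidth 2.
One optimal decomposition is:
Bags: B1 = {1, 4, 5}  B2 = {4, 5, 6}  B3 = {1, 2, 4}  B4 = {4, 5, 7}  B5 = {3, 4, 5}
Tree: B1–B2, B1–B3, B2–B4, B2–B5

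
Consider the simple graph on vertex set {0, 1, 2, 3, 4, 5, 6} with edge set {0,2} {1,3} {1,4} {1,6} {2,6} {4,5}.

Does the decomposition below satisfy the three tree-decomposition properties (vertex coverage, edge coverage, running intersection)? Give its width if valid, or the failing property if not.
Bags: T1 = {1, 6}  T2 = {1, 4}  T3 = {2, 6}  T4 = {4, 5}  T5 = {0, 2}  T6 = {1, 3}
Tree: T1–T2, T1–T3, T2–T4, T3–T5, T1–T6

Vertex coverage: the bags together contain {0, 1, 2, 3, 4, 5, 6}, the full vertex set. Edge coverage: each edge of G has both endpoints in at least one bag. Running intersection: for every vertex, the bags containing it form a connected subtree. All three properties hold, so this is a valid tree decomposition of width max|bag| − 1 = 1, and hence tw(G) ≤ 1.

Yes; width 1.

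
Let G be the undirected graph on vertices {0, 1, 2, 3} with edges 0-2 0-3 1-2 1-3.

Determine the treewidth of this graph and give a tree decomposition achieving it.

Treewidth 2.
One such decomposition:
Bags: B1 = {0, 2, 3}  B2 = {1, 2, 3}
Tree: B1–B2

The largest bag has 3 vertices, giving width 2; this decomposition certifies tw(G) ≤ 2. For the lower bound, G contains the cycle 2–0–3–1–2, so G is not a forest; only forests have treewidth ≤ 1, hence tw(G) ≥ 2. Combining the bounds, tw(G) = 2.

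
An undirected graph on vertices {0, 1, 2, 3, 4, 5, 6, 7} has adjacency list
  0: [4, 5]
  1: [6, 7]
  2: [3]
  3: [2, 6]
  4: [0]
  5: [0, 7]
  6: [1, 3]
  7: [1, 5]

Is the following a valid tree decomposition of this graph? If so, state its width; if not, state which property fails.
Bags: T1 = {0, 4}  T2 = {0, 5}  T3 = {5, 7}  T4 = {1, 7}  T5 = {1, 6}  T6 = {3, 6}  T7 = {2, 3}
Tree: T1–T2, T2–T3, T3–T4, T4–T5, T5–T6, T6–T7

Checking the three conditions: (i) the bags cover all of {0, 1, 2, 3, 4, 5, 6, 7}; (ii) for each edge, some bag contains both endpoints; (iii) the bags containing any fixed vertex form a subtree. All hold, so the decomposition is valid with width 2 − 1 = 1.

Yes; width 1.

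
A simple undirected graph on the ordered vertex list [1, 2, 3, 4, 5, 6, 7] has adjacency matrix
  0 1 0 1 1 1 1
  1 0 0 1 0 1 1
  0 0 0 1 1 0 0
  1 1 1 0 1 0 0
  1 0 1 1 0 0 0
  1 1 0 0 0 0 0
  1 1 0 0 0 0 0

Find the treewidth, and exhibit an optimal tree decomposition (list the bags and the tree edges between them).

Treewidth 2.
One such decomposition:
Bags: B1 = {1, 2, 7}  B2 = {1, 2, 4}  B3 = {1, 4, 5}  B4 = {3, 4, 5}  B5 = {1, 2, 6}
Tree: B1–B2, B2–B3, B3–B4, B2–B5

Every bag has size at most 3, so the width is 3 − 1 = 2 and tw(G) ≤ 2. Conversely, {1, 2, 4} is a clique of size 3, and the vertices of any clique must share a bag in every tree decomposition; so some bag has ≥ 3 vertices and tw(G) ≥ 2. Combining the bounds, tw(G) = 2.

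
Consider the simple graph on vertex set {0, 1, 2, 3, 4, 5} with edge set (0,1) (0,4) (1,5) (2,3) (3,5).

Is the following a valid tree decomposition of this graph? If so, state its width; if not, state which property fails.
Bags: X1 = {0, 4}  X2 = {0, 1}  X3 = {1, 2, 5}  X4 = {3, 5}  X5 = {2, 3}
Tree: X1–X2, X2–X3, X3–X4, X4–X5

A tree decomposition must satisfy three properties: every vertex lies in some bag; for every edge, both endpoints lie together in some bag; and for every vertex, the bags containing it form a connected subtree. Here bags containing vertex 2 are not connected in the tree, so the decomposition is invalid.

No — bags containing vertex 2 are not connected in the tree.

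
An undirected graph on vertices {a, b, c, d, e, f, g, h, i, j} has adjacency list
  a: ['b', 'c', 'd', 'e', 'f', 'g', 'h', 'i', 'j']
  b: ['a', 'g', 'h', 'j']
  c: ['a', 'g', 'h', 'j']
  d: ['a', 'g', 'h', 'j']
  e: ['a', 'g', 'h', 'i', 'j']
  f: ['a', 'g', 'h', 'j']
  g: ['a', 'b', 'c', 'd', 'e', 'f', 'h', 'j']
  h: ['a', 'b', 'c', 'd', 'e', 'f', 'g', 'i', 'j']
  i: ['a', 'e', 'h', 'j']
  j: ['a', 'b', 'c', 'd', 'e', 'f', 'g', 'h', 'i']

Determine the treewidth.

4

A width-4 tree decomposition is:
Bags: B1 = {a, b, g, h, j}  B2 = {a, f, g, h, j}  B3 = {a, d, g, h, j}  B4 = {a, e, g, h, j}  B5 = {a, c, g, h, j}  B6 = {a, e, h, i, j}
Tree: B1–B2, B1–B3, B2–B4, B3–B5, B4–B6
The largest bag has 5 vertices, giving width 4; this decomposition certifies tw(G) ≤ 4. Conversely, {a, d, g, h, j} is a clique of size 5, and the vertices of any clique must share a bag in every tree decomposition; so some bag has ≥ 5 vertices and tw(G) ≥ 4. Therefore the treewidth is 4.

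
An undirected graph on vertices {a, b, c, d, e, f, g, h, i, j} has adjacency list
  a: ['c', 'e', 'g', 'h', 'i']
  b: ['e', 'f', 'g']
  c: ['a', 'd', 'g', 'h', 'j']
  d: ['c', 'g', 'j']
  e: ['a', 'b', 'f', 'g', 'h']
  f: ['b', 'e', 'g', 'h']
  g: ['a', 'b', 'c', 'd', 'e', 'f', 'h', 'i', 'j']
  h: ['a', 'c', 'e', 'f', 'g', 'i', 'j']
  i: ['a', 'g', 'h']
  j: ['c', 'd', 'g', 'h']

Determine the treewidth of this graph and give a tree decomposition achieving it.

Each bag holds 4 vertices, so the decomposition has width 3, which upper-bounds the treewidth. On the other hand G contains the 4-clique {c, d, g, j}. A clique must lie in a single bag of any decomposition, so no decomposition can have width below 3. Hence tw(G) = 3 exactly.

Treewidth 3.
Bags: B1 = {e, f, g, h}  B2 = {b, e, f, g}  B3 = {a, e, g, h}  B4 = {a, g, h, i}  B5 = {a, c, g, h}  B6 = {c, g, h, j}  B7 = {c, d, g, j}
Tree: B1–B2, B1–B3, B3–B4, B3–B5, B5–B6, B6–B7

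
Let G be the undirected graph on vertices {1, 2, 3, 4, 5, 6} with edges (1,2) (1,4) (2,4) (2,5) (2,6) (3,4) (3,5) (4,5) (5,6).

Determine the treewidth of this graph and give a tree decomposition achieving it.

The largest bag has 3 vertices, giving width 2; this decomposition certifies tw(G) ≤ 2. On the other hand G contains the 3-clique {1, 2, 4}. A clique must lie in a single bag of any decomposition, so no decomposition can have width below 2. Therefore the treewidth is 2.

Treewidth 2.
Bags: B1 = {2, 5, 6}  B2 = {2, 4, 5}  B3 = {1, 2, 4}  B4 = {3, 4, 5}
Tree: B1–B2, B2–B3, B2–B4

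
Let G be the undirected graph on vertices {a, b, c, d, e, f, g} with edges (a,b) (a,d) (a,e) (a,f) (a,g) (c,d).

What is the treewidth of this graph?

A width-1 tree decomposition is:
Bags: B1 = {a, g}  B2 = {a, f}  B3 = {a, d}  B4 = {a, e}  B5 = {a, b}  B6 = {c, d}
Tree: B1–B2, B1–B3, B1–B4, B4–B5, B3–B6
Every bag has size at most 2, so the width is 2 − 1 = 1 and tw(G) ≤ 1. G has an edge, so its treewidth is at least 1. Therefore the treewidth is 1.

1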